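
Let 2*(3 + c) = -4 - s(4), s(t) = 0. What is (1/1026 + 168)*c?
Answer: -861845/1026 ≈ -840.00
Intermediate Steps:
c = -5 (c = -3 + (-4 - 1*0)/2 = -3 + (-4 + 0)/2 = -3 + (½)*(-4) = -3 - 2 = -5)
(1/1026 + 168)*c = (1/1026 + 168)*(-5) = (172369/1026)*(-5) = -861845/1026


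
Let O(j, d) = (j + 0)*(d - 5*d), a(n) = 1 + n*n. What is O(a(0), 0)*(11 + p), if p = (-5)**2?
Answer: 0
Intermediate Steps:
a(n) = 1 + n**2
p = 25
O(j, d) = -4*d*j (O(j, d) = j*(-4*d) = -4*d*j)
O(a(0), 0)*(11 + p) = (-4*0*(1 + 0**2))*(11 + 25) = -4*0*(1 + 0)*36 = -4*0*1*36 = 0*36 = 0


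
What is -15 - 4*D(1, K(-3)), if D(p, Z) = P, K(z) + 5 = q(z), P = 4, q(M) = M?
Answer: -31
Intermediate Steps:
K(z) = -5 + z
D(p, Z) = 4
-15 - 4*D(1, K(-3)) = -15 - 4*4 = -15 - 16 = -31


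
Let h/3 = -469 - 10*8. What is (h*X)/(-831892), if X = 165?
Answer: 271755/831892 ≈ 0.32667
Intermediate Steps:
h = -1647 (h = 3*(-469 - 10*8) = 3*(-469 - 80) = 3*(-549) = -1647)
(h*X)/(-831892) = -1647*165/(-831892) = -271755*(-1/831892) = 271755/831892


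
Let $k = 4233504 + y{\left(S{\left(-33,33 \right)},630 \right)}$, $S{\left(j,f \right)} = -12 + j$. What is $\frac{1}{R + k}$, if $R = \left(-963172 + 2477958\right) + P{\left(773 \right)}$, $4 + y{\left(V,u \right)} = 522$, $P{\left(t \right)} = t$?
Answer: $\frac{1}{5749581} \approx 1.7393 \cdot 10^{-7}$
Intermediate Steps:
$y{\left(V,u \right)} = 518$ ($y{\left(V,u \right)} = -4 + 522 = 518$)
$R = 1515559$ ($R = \left(-963172 + 2477958\right) + 773 = 1514786 + 773 = 1515559$)
$k = 4234022$ ($k = 4233504 + 518 = 4234022$)
$\frac{1}{R + k} = \frac{1}{1515559 + 4234022} = \frac{1}{5749581}$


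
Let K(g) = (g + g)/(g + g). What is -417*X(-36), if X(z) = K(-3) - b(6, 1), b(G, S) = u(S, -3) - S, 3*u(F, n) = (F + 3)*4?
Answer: 1390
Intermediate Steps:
u(F, n) = 4 + 4*F/3 (u(F, n) = ((F + 3)*4)/3 = ((3 + F)*4)/3 = (12 + 4*F)/3 = 4 + 4*F/3)
b(G, S) = 4 + S/3 (b(G, S) = (4 + 4*S/3) - S = 4 + S/3)
K(g) = 1 (K(g) = (2*g)/((2*g)) = (2*g)*(1/(2*g)) = 1)
X(z) = -10/3 (X(z) = 1 - (4 + (1/3)*1) = 1 - (4 + 1/3) = 1 - 1*13/3 = 1 - 13/3 = -10/3)
-417*X(-36) = -417*(-10/3) = 1390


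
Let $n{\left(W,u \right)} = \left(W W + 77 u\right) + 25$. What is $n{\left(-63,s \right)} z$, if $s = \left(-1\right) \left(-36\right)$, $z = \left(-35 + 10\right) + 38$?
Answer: $87958$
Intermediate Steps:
$z = 13$ ($z = -25 + 38 = 13$)
$s = 36$
$n{\left(W,u \right)} = 25 + W^{2} + 77 u$ ($n{\left(W,u \right)} = \left(W^{2} + 77 u\right) + 25 = 25 + W^{2} + 77 u$)
$n{\left(-63,s \right)} z = \left(25 + \left(-63\right)^{2} + 77 \cdot 36\right) 13 = \left(25 + 3969 + 2772\right) 13 = 6766 \cdot 13 = 87958$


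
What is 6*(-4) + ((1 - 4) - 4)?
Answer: -31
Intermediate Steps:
6*(-4) + ((1 - 4) - 4) = -24 + (-3 - 4) = -24 - 7 = -31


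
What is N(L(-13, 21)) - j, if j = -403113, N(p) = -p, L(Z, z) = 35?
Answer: 403078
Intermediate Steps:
N(L(-13, 21)) - j = -1*35 - 1*(-403113) = -35 + 403113 = 403078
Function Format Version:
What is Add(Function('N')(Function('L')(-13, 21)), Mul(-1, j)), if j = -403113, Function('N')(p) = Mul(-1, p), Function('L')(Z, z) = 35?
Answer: 403078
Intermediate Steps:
Add(Function('N')(Function('L')(-13, 21)), Mul(-1, j)) = Add(Mul(-1, 35), Mul(-1, -403113)) = Add(-35, 403113) = 403078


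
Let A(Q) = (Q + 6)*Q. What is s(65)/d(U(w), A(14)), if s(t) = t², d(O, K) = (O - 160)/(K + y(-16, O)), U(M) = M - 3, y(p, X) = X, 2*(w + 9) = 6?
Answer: -6775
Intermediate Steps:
w = -6 (w = -9 + (½)*6 = -9 + 3 = -6)
A(Q) = Q*(6 + Q) (A(Q) = (6 + Q)*Q = Q*(6 + Q))
U(M) = -3 + M
d(O, K) = (-160 + O)/(K + O) (d(O, K) = (O - 160)/(K + O) = (-160 + O)/(K + O))
s(65)/d(U(w), A(14)) = 65²/(((-160 + (-3 - 6))/(14*(6 + 14) + (-3 - 6)))) = 4225/(((-160 - 9)/(14*20 - 9))) = 4225/((-169/(280 - 9))) = 4225/((-169/271)) = 4225/(((1/271)*(-169))) = 4225/(-169/271) = 4225*(-271/169) = -6775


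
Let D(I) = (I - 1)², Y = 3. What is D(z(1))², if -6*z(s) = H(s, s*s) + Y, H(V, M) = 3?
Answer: 16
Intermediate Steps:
z(s) = -1 (z(s) = -(3 + 3)/6 = -⅙*6 = -1)
D(I) = (-1 + I)²
D(z(1))² = ((-1 - 1)²)² = ((-2)²)² = 4² = 16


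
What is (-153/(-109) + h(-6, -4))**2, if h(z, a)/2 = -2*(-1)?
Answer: 346921/11881 ≈ 29.200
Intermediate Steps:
h(z, a) = 4 (h(z, a) = 2*(-2*(-1)) = 2*2 = 4)
(-153/(-109) + h(-6, -4))**2 = (-153/(-109) + 4)**2 = (-153*(-1/109) + 4)**2 = (153/109 + 4)**2 = (589/109)**2 = 346921/11881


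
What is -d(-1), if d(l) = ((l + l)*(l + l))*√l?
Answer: -4*I ≈ -4.0*I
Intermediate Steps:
d(l) = 4*l^(5/2) (d(l) = ((2*l)*(2*l))*√l = (4*l²)*√l = 4*l^(5/2))
-d(-1) = -4*(-1)^(5/2) = -4*I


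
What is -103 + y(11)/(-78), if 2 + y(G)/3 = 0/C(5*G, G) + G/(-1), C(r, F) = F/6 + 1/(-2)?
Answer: -205/2 ≈ -102.50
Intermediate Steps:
C(r, F) = -1/2 + F/6 (C(r, F) = F*(1/6) + 1*(-1/2) = F/6 - 1/2 = -1/2 + F/6)
y(G) = -6 - 3*G (y(G) = -6 + 3*(0/(-1/2 + G/6) + G/(-1)) = -6 + 3*(0 + G*(-1)) = -6 + 3*(0 - G) = -6 + 3*(-G) = -6 - 3*G)
-103 + y(11)/(-78) = -103 + (-6 - 3*11)/(-78) = -103 - (-6 - 33)/78 = -103 - 1/78*(-39) = -103 + 1/2 = -205/2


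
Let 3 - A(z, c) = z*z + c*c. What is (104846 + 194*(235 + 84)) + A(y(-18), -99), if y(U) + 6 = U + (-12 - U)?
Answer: 156610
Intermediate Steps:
y(U) = -18 (y(U) = -6 + (U + (-12 - U)) = -6 - 12 = -18)
A(z, c) = 3 - c**2 - z**2 (A(z, c) = 3 - (z*z + c*c) = 3 - (z**2 + c**2) = 3 - (c**2 + z**2) = 3 + (-c**2 - z**2) = 3 - c**2 - z**2)
(104846 + 194*(235 + 84)) + A(y(-18), -99) = (104846 + 194*(235 + 84)) + (3 - 1*(-99)**2 - 1*(-18)**2) = (104846 + 194*319) + (3 - 1*9801 - 1*324) = (104846 + 61886) + (3 - 9801 - 324) = 166732 - 10122 = 156610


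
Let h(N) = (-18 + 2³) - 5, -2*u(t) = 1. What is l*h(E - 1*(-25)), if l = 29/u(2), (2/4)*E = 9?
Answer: 870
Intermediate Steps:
u(t) = -½ (u(t) = -½*1 = -½)
E = 18 (E = 2*9 = 18)
h(N) = -15 (h(N) = (-18 + 8) - 5 = -10 - 5 = -15)
l = -58 (l = 29/(-½) = 29*(-2) = -58)
l*h(E - 1*(-25)) = -58*(-15) = 870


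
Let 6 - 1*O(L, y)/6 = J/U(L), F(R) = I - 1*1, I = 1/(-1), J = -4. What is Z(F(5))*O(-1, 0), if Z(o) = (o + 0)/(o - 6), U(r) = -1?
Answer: 3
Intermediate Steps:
I = -1
F(R) = -2 (F(R) = -1 - 1*1 = -1 - 1 = -2)
Z(o) = o/(-6 + o)
O(L, y) = 12 (O(L, y) = 36 - (-24)/(-1) = 36 - (-24)*(-1) = 36 - 6*4 = 36 - 24 = 12)
Z(F(5))*O(-1, 0) = -2/(-6 - 2)*12 = -2/(-8)*12 = -2*(-⅛)*12 = (¼)*12 = 3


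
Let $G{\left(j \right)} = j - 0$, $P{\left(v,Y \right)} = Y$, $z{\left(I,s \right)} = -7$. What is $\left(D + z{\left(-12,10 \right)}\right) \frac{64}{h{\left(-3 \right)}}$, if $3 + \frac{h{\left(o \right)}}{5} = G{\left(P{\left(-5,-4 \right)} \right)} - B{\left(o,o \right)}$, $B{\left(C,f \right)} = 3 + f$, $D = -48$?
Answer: $\frac{704}{7} \approx 100.57$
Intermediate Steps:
$G{\left(j \right)} = j$ ($G{\left(j \right)} = j + 0 = j$)
$h{\left(o \right)} = -50 - 5 o$ ($h{\left(o \right)} = -15 + 5 \left(-4 - \left(3 + o\right)\right) = -15 + 5 \left(-7 - o\right) = -15 - \left(35 + 5 o\right) = -50 - 5 o$)
$\left(D + z{\left(-12,10 \right)}\right) \frac{64}{h{\left(-3 \right)}} = \left(-48 - 7\right) \frac{64}{-50 - -15} = - 55 \frac{64}{-50 + 15} = - 55 \frac{64}{-35} = - 55 \cdot 64 \left(- \frac{1}{35}\right) = \left(-55\right) \left(- \frac{64}{35}\right) = \frac{704}{7}$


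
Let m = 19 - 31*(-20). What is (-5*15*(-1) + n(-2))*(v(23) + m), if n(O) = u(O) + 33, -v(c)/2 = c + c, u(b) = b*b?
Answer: 61264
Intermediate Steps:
u(b) = b**2
m = 639 (m = 19 + 620 = 639)
v(c) = -4*c (v(c) = -2*(c + c) = -4*c)
n(O) = 33 + O**2 (n(O) = O**2 + 33 = 33 + O**2)
(-5*15*(-1) + n(-2))*(v(23) + m) = (-5*15*(-1) + (33 + (-2)**2))*(-4*23 + 639) = (-75*(-1) + (33 + 4))*(-92 + 639) = (75 + 37)*547 = 112*547 = 61264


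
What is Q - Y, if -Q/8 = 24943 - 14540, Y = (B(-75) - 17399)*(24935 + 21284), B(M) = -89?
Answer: 808194648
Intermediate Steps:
Y = -808277872 (Y = (-89 - 17399)*(24935 + 21284) = -17488*46219 = -808277872)
Q = -83224 (Q = -8*(24943 - 14540) = -8*10403 = -83224)
Q - Y = -83224 - 1*(-808277872) = -83224 + 808277872 = 808194648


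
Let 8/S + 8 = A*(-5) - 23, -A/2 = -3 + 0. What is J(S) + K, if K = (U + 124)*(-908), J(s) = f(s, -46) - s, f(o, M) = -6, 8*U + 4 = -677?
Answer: -4307133/122 ≈ -35304.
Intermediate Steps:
A = 6 (A = -2*(-3 + 0) = -2*(-3) = 6)
U = -681/8 (U = -½ + (⅛)*(-677) = -½ - 677/8 = -681/8 ≈ -85.125)
S = -8/61 (S = 8/(-8 + (6*(-5) - 23)) = 8/(-8 + (-30 - 23)) = 8/(-8 - 53) = 8/(-61) = 8*(-1/61) = -8/61 ≈ -0.13115)
J(s) = -6 - s
K = -70597/2 (K = (-681/8 + 124)*(-908) = (311/8)*(-908) = -70597/2 ≈ -35299.)
J(S) + K = (-6 - 1*(-8/61)) - 70597/2 = (-6 + 8/61) - 70597/2 = -358/61 - 70597/2 = -4307133/122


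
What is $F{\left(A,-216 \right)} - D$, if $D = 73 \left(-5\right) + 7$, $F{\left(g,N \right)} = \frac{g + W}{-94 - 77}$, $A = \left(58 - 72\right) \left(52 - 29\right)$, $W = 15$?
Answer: $\frac{61525}{171} \approx 359.8$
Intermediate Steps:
$A = -322$ ($A = \left(-14\right) 23 = -322$)
$F{\left(g,N \right)} = - \frac{5}{57} - \frac{g}{171}$ ($F{\left(g,N \right)} = \frac{g + 15}{-94 - 77} = \frac{15 + g}{-171} = \left(15 + g\right) \left(- \frac{1}{171}\right) = - \frac{5}{57} - \frac{g}{171}$)
$D = -358$ ($D = -365 + 7 = -358$)
$F{\left(A,-216 \right)} - D = \left(- \frac{5}{57} - - \frac{322}{171}\right) - -358 = \left(- \frac{5}{57} + \frac{322}{171}\right) + 358 = \frac{307}{171} + 358 = \frac{61525}{171}$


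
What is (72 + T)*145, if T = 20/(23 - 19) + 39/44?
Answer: 496915/44 ≈ 11294.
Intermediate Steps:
T = 259/44 (T = 20/4 + 39*(1/44) = 20*(1/4) + 39/44 = 5 + 39/44 = 259/44 ≈ 5.8864)
(72 + T)*145 = (72 + 259/44)*145 = (3427/44)*145 = 496915/44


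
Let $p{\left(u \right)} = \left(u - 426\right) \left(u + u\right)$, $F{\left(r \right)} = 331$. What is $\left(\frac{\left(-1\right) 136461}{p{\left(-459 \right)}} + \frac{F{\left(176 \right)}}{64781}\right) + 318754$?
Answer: $\frac{5592007773252703}{17543342610} \approx 3.1875 \cdot 10^{5}$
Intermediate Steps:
$p{\left(u \right)} = 2 u \left(-426 + u\right)$ ($p{\left(u \right)} = \left(-426 + u\right) 2 u = 2 u \left(-426 + u\right)$)
$\left(\frac{\left(-1\right) 136461}{p{\left(-459 \right)}} + \frac{F{\left(176 \right)}}{64781}\right) + 318754 = \left(\frac{\left(-1\right) 136461}{2 \left(-459\right) \left(-426 - 459\right)} + \frac{331}{64781}\right) + 318754 = \left(- \frac{136461}{2 \left(-459\right) \left(-885\right)} + 331 \cdot \frac{1}{64781}\right) + 318754 = \left(- \frac{136461}{812430} + \frac{331}{64781}\right) + 318754 = \left(\left(-136461\right) \frac{1}{812430} + \frac{331}{64781}\right) + 318754 = \left(- \frac{45487}{270810} + \frac{331}{64781}\right) + 318754 = - \frac{2857055237}{17543342610} + 318754 = \frac{5592007773252703}{17543342610}$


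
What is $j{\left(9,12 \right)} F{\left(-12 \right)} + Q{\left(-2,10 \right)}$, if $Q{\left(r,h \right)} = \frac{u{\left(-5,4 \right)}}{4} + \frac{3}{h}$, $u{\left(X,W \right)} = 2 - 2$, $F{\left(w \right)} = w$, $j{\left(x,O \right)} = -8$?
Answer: $\frac{963}{10} \approx 96.3$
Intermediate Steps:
$u{\left(X,W \right)} = 0$
$Q{\left(r,h \right)} = \frac{3}{h}$ ($Q{\left(r,h \right)} = \frac{0}{4} + \frac{3}{h} = 0 \cdot \frac{1}{4} + \frac{3}{h} = 0 + \frac{3}{h} = \frac{3}{h}$)
$j{\left(9,12 \right)} F{\left(-12 \right)} + Q{\left(-2,10 \right)} = \left(-8\right) \left(-12\right) + \frac{3}{10} = 96 + 3 \cdot \frac{1}{10} = 96 + \frac{3}{10} = \frac{963}{10}$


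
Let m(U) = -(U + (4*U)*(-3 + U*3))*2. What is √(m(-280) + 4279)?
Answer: I*√1883481 ≈ 1372.4*I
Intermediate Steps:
m(U) = -2*U - 8*U*(-3 + 3*U) (m(U) = -(U + (4*U)*(-3 + 3*U))*2 = -(U + 4*U*(-3 + 3*U))*2 = -(2*U + 8*U*(-3 + 3*U)) = -2*U - 8*U*(-3 + 3*U))
√(m(-280) + 4279) = √(2*(-280)*(11 - 12*(-280)) + 4279) = √(2*(-280)*(11 + 3360) + 4279) = √(2*(-280)*3371 + 4279) = √(-1887760 + 4279) = √(-1883481) = I*√1883481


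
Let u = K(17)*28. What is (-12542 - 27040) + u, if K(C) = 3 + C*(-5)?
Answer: -41878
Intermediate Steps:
K(C) = 3 - 5*C
u = -2296 (u = (3 - 5*17)*28 = (3 - 85)*28 = -82*28 = -2296)
(-12542 - 27040) + u = (-12542 - 27040) - 2296 = -39582 - 2296 = -41878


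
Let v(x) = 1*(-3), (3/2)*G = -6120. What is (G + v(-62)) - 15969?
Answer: -20052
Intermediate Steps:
G = -4080 (G = (2/3)*(-6120) = -4080)
v(x) = -3
(G + v(-62)) - 15969 = (-4080 - 3) - 15969 = -4083 - 15969 = -20052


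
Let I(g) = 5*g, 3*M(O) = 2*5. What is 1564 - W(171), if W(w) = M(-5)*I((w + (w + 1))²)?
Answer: -5877758/3 ≈ -1.9593e+6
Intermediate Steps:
M(O) = 10/3 (M(O) = (2*5)/3 = (⅓)*10 = 10/3)
W(w) = 50*(1 + 2*w)²/3 (W(w) = 10*(5*(w + (w + 1))²)/3 = 10*(5*(w + (1 + w))²)/3 = 10*(5*(1 + 2*w)²)/3 = 50*(1 + 2*w)²/3)
1564 - W(171) = 1564 - 50*(1 + 2*171)²/3 = 1564 - 50*(1 + 342)²/3 = 1564 - 50*343²/3 = 1564 - 50*117649/3 = 1564 - 1*5882450/3 = 1564 - 5882450/3 = -5877758/3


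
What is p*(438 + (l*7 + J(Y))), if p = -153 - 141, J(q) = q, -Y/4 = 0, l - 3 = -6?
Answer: -122598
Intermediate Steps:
l = -3 (l = 3 - 6 = -3)
Y = 0 (Y = -4*0 = 0)
p = -294
p*(438 + (l*7 + J(Y))) = -294*(438 + (-3*7 + 0)) = -294*(438 + (-21 + 0)) = -294*(438 - 21) = -294*417 = -122598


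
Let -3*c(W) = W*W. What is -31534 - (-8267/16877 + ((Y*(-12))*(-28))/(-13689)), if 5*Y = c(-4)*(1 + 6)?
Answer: -5203718312969/165020895 ≈ -31534.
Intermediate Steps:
c(W) = -W**2/3 (c(W) = -W*W/3 = -W**2/3)
Y = -112/15 (Y = ((-1/3*(-4)**2)*(1 + 6))/5 = (-1/3*16*7)/5 = (-16/3*7)/5 = (1/5)*(-112/3) = -112/15 ≈ -7.4667)
-31534 - (-8267/16877 + ((Y*(-12))*(-28))/(-13689)) = -31534 - (-8267/16877 + (-112/15*(-12)*(-28))/(-13689)) = -31534 - (-8267*1/16877 + ((448/5)*(-28))*(-1/13689)) = -31534 - (-1181/2411 - 12544/5*(-1/13689)) = -31534 - (-1181/2411 + 12544/68445) = -31534 - 1*(-50589961/165020895) = -31534 + 50589961/165020895 = -5203718312969/165020895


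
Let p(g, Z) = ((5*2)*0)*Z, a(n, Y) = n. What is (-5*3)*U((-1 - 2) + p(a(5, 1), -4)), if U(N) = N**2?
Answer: -135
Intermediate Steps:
p(g, Z) = 0 (p(g, Z) = (10*0)*Z = 0*Z = 0)
(-5*3)*U((-1 - 2) + p(a(5, 1), -4)) = (-5*3)*((-1 - 2) + 0)**2 = -15*(-3 + 0)**2 = -15*(-3)**2 = -15*9 = -135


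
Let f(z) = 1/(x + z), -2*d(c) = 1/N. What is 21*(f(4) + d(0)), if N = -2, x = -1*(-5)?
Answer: 91/12 ≈ 7.5833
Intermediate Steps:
x = 5
d(c) = ¼ (d(c) = -1/(2*(-2)) = -(-1)/(2*2) = -½*(-½) = ¼)
f(z) = 1/(5 + z)
21*(f(4) + d(0)) = 21*(1/(5 + 4) + ¼) = 21*(1/9 + ¼) = 21*(⅑ + ¼) = 21*(13/36) = 91/12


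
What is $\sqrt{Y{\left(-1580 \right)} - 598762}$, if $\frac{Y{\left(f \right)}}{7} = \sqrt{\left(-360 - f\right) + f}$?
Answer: $\sqrt{-598762 + 42 i \sqrt{10}} \approx 0.086 + 773.8 i$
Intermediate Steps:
$Y{\left(f \right)} = 42 i \sqrt{10}$ ($Y{\left(f \right)} = 7 \sqrt{\left(-360 - f\right) + f} = 7 \sqrt{-360} = 7 \cdot 6 i \sqrt{10} = 42 i \sqrt{10}$)
$\sqrt{Y{\left(-1580 \right)} - 598762} = \sqrt{42 i \sqrt{10} - 598762} = \sqrt{-598762 + 42 i \sqrt{10}}$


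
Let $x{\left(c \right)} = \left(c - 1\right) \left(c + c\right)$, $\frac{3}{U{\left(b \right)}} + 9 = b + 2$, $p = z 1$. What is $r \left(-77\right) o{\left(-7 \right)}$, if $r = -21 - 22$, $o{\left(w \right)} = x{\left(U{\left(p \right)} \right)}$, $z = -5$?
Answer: $\frac{16555}{8} \approx 2069.4$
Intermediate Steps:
$p = -5$ ($p = \left(-5\right) 1 = -5$)
$U{\left(b \right)} = \frac{3}{-7 + b}$ ($U{\left(b \right)} = \frac{3}{-9 + \left(b + 2\right)} = \frac{3}{-9 + \left(2 + b\right)} = \frac{3}{-7 + b}$)
$x{\left(c \right)} = 2 c \left(-1 + c\right)$ ($x{\left(c \right)} = \left(-1 + c\right) 2 c = 2 c \left(-1 + c\right)$)
$o{\left(w \right)} = \frac{5}{8}$ ($o{\left(w \right)} = 2 \frac{3}{-7 - 5} \left(-1 + \frac{3}{-7 - 5}\right) = 2 \frac{3}{-12} \left(-1 + \frac{3}{-12}\right) = 2 \cdot 3 \left(- \frac{1}{12}\right) \left(-1 + 3 \left(- \frac{1}{12}\right)\right) = 2 \left(- \frac{1}{4}\right) \left(-1 - \frac{1}{4}\right) = 2 \left(- \frac{1}{4}\right) \left(- \frac{5}{4}\right) = \frac{5}{8}$)
$r = -43$
$r \left(-77\right) o{\left(-7 \right)} = \left(-43\right) \left(-77\right) \frac{5}{8} = 3311 \cdot \frac{5}{8} = \frac{16555}{8}$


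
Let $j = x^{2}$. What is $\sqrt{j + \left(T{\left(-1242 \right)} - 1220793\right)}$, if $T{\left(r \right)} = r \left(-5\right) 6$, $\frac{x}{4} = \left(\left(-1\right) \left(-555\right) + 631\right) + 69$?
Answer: $\sqrt{24016867} \approx 4900.7$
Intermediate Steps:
$x = 5020$ ($x = 4 \left(\left(\left(-1\right) \left(-555\right) + 631\right) + 69\right) = 4 \left(\left(555 + 631\right) + 69\right) = 4 \left(1186 + 69\right) = 4 \cdot 1255 = 5020$)
$T{\left(r \right)} = - 30 r$ ($T{\left(r \right)} = - 5 r 6 = - 30 r$)
$j = 25200400$ ($j = 5020^{2} = 25200400$)
$\sqrt{j + \left(T{\left(-1242 \right)} - 1220793\right)} = \sqrt{25200400 - 1183533} = \sqrt{24016867}$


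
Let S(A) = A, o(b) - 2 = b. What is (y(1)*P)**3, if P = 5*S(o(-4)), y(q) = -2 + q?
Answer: 1000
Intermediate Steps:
o(b) = 2 + b
P = -10 (P = 5*(2 - 4) = 5*(-2) = -10)
(y(1)*P)**3 = ((-2 + 1)*(-10))**3 = (-1*(-10))**3 = 10**3 = 1000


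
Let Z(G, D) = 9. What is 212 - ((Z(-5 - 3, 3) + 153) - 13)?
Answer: 63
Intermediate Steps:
212 - ((Z(-5 - 3, 3) + 153) - 13) = 212 - ((9 + 153) - 13) = 212 - (162 - 13) = 212 - 1*149 = 212 - 149 = 63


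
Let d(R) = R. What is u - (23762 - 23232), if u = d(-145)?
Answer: -675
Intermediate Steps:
u = -145
u - (23762 - 23232) = -145 - (23762 - 23232) = -145 - 1*530 = -145 - 530 = -675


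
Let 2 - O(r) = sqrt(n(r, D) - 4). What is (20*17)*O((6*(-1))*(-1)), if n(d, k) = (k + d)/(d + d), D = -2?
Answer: 680 - 340*I*sqrt(33)/3 ≈ 680.0 - 651.05*I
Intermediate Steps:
n(d, k) = (d + k)/(2*d) (n(d, k) = (d + k)/((2*d)) = (d + k)*(1/(2*d)) = (d + k)/(2*d))
O(r) = 2 - sqrt(-4 + (-2 + r)/(2*r)) (O(r) = 2 - sqrt((r - 2)/(2*r) - 4) = 2 - sqrt((-2 + r)/(2*r) - 4) = 2 - sqrt(-4 + (-2 + r)/(2*r)))
(20*17)*O((6*(-1))*(-1)) = (20*17)*(2 - sqrt(-14 - 4/((6*(-1))*(-1)))/2) = 340*(2 - sqrt(-14 - 4/((-6*(-1))))/2) = 340*(2 - sqrt(-14 - 4/6)/2) = 340*(2 - sqrt(-14 - 4*1/6)/2) = 340*(2 - sqrt(-14 - 2/3)/2) = 340*(2 - I*sqrt(33)/3) = 680 - 340*I*sqrt(33)/3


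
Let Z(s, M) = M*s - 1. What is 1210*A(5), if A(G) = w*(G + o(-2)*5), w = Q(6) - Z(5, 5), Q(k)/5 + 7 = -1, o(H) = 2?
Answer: -1161600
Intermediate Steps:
Z(s, M) = -1 + M*s
Q(k) = -40 (Q(k) = -35 + 5*(-1) = -35 - 5 = -40)
w = -64 (w = -40 - (-1 + 5*5) = -40 - (-1 + 25) = -40 - 1*24 = -40 - 24 = -64)
A(G) = -640 - 64*G (A(G) = -64*(G + 2*5) = -64*(G + 10) = -64*(10 + G) = -640 - 64*G)
1210*A(5) = 1210*(-640 - 64*5) = 1210*(-640 - 320) = 1210*(-960) = -1161600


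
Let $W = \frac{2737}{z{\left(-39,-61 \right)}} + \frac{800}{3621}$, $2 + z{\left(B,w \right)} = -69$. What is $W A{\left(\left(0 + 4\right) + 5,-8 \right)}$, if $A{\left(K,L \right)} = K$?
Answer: $- \frac{416361}{1207} \approx -344.96$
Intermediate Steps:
$z{\left(B,w \right)} = -71$ ($z{\left(B,w \right)} = -2 - 69 = -71$)
$W = - \frac{138787}{3621}$ ($W = \frac{2737}{-71} + \frac{800}{3621} = 2737 \left(- \frac{1}{71}\right) + 800 \cdot \frac{1}{3621} = - \frac{2737}{71} + \frac{800}{3621} = - \frac{138787}{3621} \approx -38.328$)
$W A{\left(\left(0 + 4\right) + 5,-8 \right)} = - \frac{138787 \left(\left(0 + 4\right) + 5\right)}{3621} = - \frac{138787 \left(4 + 5\right)}{3621} = \left(- \frac{138787}{3621}\right) 9 = - \frac{416361}{1207}$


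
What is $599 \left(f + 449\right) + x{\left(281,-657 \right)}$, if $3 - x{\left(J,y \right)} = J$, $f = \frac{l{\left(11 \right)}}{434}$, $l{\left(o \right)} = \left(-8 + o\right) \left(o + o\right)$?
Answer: $\frac{58321808}{217} \approx 2.6876 \cdot 10^{5}$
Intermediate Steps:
$l{\left(o \right)} = 2 o \left(-8 + o\right)$ ($l{\left(o \right)} = \left(-8 + o\right) 2 o = 2 o \left(-8 + o\right)$)
$f = \frac{33}{217}$ ($f = \frac{2 \cdot 11 \left(-8 + 11\right)}{434} = 2 \cdot 11 \cdot 3 \cdot \frac{1}{434} = 66 \cdot \frac{1}{434} = \frac{33}{217} \approx 0.15207$)
$x{\left(J,y \right)} = 3 - J$
$599 \left(f + 449\right) + x{\left(281,-657 \right)} = 599 \left(\frac{33}{217} + 449\right) + \left(3 - 281\right) = 599 \cdot \frac{97466}{217} + \left(3 - 281\right) = \frac{58382134}{217} - 278 = \frac{58321808}{217}$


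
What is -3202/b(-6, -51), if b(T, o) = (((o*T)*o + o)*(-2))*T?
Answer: 1601/93942 ≈ 0.017042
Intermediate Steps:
b(T, o) = T*(-2*o - 2*T*o²) (b(T, o) = (((T*o)*o + o)*(-2))*T = ((T*o² + o)*(-2))*T = ((o + T*o²)*(-2))*T = (-2*o - 2*T*o²)*T = T*(-2*o - 2*T*o²))
-3202/b(-6, -51) = -3202*(-1/(612*(1 - 6*(-51)))) = -3202*(-1/(612*(1 + 306))) = -3202/((-2*(-6)*(-51)*307)) = -3202/(-187884) = -3202*(-1/187884) = 1601/93942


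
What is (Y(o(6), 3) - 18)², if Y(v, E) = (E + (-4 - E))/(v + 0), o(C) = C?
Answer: 3136/9 ≈ 348.44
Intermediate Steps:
Y(v, E) = -4/v
(Y(o(6), 3) - 18)² = (-4/6 - 18)² = (-4*⅙ - 18)² = (-⅔ - 18)² = (-56/3)² = 3136/9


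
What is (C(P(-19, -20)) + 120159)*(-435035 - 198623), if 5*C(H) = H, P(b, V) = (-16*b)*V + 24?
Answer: -376861125262/5 ≈ -7.5372e+10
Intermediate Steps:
P(b, V) = 24 - 16*V*b (P(b, V) = -16*V*b + 24 = 24 - 16*V*b)
C(H) = H/5
(C(P(-19, -20)) + 120159)*(-435035 - 198623) = ((24 - 16*(-20)*(-19))/5 + 120159)*(-435035 - 198623) = ((24 - 6080)/5 + 120159)*(-633658) = ((1/5)*(-6056) + 120159)*(-633658) = (-6056/5 + 120159)*(-633658) = (594739/5)*(-633658) = -376861125262/5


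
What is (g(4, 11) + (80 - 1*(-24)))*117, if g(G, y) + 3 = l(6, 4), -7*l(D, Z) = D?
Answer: 82017/7 ≈ 11717.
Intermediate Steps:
l(D, Z) = -D/7
g(G, y) = -27/7 (g(G, y) = -3 - ⅐*6 = -3 - 6/7 = -27/7)
(g(4, 11) + (80 - 1*(-24)))*117 = (-27/7 + (80 - 1*(-24)))*117 = (-27/7 + (80 + 24))*117 = (-27/7 + 104)*117 = (701/7)*117 = 82017/7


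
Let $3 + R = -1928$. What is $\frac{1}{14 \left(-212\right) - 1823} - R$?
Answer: $\frac{9251420}{4791} \approx 1931.0$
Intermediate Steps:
$R = -1931$ ($R = -3 - 1928 = -1931$)
$\frac{1}{14 \left(-212\right) - 1823} - R = \frac{1}{14 \left(-212\right) - 1823} - -1931 = \frac{1}{-2968 - 1823} + 1931 = \frac{1}{-4791} + 1931 = - \frac{1}{4791} + 1931 = \frac{9251420}{4791}$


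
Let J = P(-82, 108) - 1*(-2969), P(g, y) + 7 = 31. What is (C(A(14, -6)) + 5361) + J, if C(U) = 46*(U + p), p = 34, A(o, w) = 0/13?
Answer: 9918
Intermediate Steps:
A(o, w) = 0 (A(o, w) = 0*(1/13) = 0)
P(g, y) = 24 (P(g, y) = -7 + 31 = 24)
C(U) = 1564 + 46*U (C(U) = 46*(U + 34) = 46*(34 + U) = 1564 + 46*U)
J = 2993 (J = 24 - 1*(-2969) = 24 + 2969 = 2993)
(C(A(14, -6)) + 5361) + J = ((1564 + 46*0) + 5361) + 2993 = ((1564 + 0) + 5361) + 2993 = (1564 + 5361) + 2993 = 6925 + 2993 = 9918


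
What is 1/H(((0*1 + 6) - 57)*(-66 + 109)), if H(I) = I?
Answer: -1/2193 ≈ -0.00045600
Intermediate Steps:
1/H(((0*1 + 6) - 57)*(-66 + 109)) = 1/(((0*1 + 6) - 57)*(-66 + 109)) = 1/(((0 + 6) - 57)*43) = 1/((6 - 57)*43) = 1/(-51*43) = 1/(-2193) = -1/2193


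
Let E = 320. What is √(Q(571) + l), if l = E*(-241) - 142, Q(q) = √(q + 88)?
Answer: √(-77262 + √659) ≈ 277.91*I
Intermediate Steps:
Q(q) = √(88 + q)
l = -77262 (l = 320*(-241) - 142 = -77120 - 142 = -77262)
√(Q(571) + l) = √(√(88 + 571) - 77262) = √(√659 - 77262) = √(-77262 + √659)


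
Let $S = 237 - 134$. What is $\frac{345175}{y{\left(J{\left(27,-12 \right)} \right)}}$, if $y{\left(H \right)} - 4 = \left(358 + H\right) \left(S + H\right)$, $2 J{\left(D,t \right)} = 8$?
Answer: $\frac{345175}{38738} \approx 8.9105$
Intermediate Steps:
$S = 103$ ($S = 237 - 134 = 103$)
$J{\left(D,t \right)} = 4$ ($J{\left(D,t \right)} = \frac{1}{2} \cdot 8 = 4$)
$y{\left(H \right)} = 4 + \left(103 + H\right) \left(358 + H\right)$ ($y{\left(H \right)} = 4 + \left(358 + H\right) \left(103 + H\right) = 4 + \left(103 + H\right) \left(358 + H\right)$)
$\frac{345175}{y{\left(J{\left(27,-12 \right)} \right)}} = \frac{345175}{36878 + 4^{2} + 461 \cdot 4} = \frac{345175}{36878 + 16 + 1844} = \frac{345175}{38738}$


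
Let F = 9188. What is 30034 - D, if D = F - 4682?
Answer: 25528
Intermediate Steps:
D = 4506 (D = 9188 - 4682 = 4506)
30034 - D = 30034 - 1*4506 = 30034 - 4506 = 25528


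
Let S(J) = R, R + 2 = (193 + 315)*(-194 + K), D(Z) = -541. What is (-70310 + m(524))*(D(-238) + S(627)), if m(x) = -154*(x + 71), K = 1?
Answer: 15965178780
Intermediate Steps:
R = -98046 (R = -2 + (193 + 315)*(-194 + 1) = -2 + 508*(-193) = -2 - 98044 = -98046)
S(J) = -98046
m(x) = -10934 - 154*x (m(x) = -154*(71 + x) = -10934 - 154*x)
(-70310 + m(524))*(D(-238) + S(627)) = (-70310 + (-10934 - 154*524))*(-541 - 98046) = (-70310 + (-10934 - 80696))*(-98587) = (-70310 - 91630)*(-98587) = -161940*(-98587) = 15965178780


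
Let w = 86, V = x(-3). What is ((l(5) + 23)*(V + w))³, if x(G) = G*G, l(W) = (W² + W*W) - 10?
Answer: 214384046625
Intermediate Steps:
l(W) = -10 + 2*W² (l(W) = (W² + W²) - 10 = 2*W² - 10 = -10 + 2*W²)
x(G) = G²
V = 9 (V = (-3)² = 9)
((l(5) + 23)*(V + w))³ = (((-10 + 2*5²) + 23)*(9 + 86))³ = (((-10 + 2*25) + 23)*95)³ = (((-10 + 50) + 23)*95)³ = ((40 + 23)*95)³ = (63*95)³ = 5985³ = 214384046625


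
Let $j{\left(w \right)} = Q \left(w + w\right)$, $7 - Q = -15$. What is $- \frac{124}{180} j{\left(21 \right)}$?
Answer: $- \frac{9548}{15} \approx -636.53$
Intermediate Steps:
$Q = 22$ ($Q = 7 - -15 = 7 + 15 = 22$)
$j{\left(w \right)} = 44 w$ ($j{\left(w \right)} = 22 \left(w + w\right) = 22 \cdot 2 w = 44 w$)
$- \frac{124}{180} j{\left(21 \right)} = - \frac{124}{180} \cdot 44 \cdot 21 = \left(-124\right) \frac{1}{180} \cdot 924 = \left(- \frac{31}{45}\right) 924 = - \frac{9548}{15}$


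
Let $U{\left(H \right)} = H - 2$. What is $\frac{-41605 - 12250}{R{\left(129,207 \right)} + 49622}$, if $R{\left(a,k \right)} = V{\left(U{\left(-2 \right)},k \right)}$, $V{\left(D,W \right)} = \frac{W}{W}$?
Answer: $- \frac{53855}{49623} \approx -1.0853$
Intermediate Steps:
$U{\left(H \right)} = -2 + H$
$V{\left(D,W \right)} = 1$
$R{\left(a,k \right)} = 1$
$\frac{-41605 - 12250}{R{\left(129,207 \right)} + 49622} = \frac{-41605 - 12250}{1 + 49622} = - \frac{53855}{49623}$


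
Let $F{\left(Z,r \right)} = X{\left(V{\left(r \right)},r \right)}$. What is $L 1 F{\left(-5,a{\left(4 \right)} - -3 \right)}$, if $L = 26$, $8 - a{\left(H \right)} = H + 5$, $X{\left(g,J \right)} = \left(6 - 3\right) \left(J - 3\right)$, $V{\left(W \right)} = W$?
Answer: $-78$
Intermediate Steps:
$X{\left(g,J \right)} = -9 + 3 J$ ($X{\left(g,J \right)} = 3 \left(-3 + J\right) = -9 + 3 J$)
$a{\left(H \right)} = 3 - H$ ($a{\left(H \right)} = 8 - \left(H + 5\right) = 8 - \left(5 + H\right) = 3 - H$)
$F{\left(Z,r \right)} = -9 + 3 r$
$L 1 F{\left(-5,a{\left(4 \right)} - -3 \right)} = 26 \cdot 1 \left(-9 + 3 \left(\left(3 - 4\right) - -3\right)\right) = 26 \left(-9 + 3 \left(\left(3 - 4\right) + 3\right)\right) = 26 \left(-9 + 3 \left(-1 + 3\right)\right) = 26 \left(-9 + 3 \cdot 2\right) = 26 \left(-9 + 6\right) = 26 \left(-3\right) = -78$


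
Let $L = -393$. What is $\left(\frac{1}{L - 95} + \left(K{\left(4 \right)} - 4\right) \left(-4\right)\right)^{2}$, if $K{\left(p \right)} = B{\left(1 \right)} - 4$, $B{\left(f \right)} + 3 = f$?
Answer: $\frac{380991361}{238144} \approx 1599.8$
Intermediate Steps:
$B{\left(f \right)} = -3 + f$
$K{\left(p \right)} = -6$ ($K{\left(p \right)} = \left(-3 + 1\right) - 4 = -2 - 4 = -6$)
$\left(\frac{1}{L - 95} + \left(K{\left(4 \right)} - 4\right) \left(-4\right)\right)^{2} = \left(\frac{1}{-393 - 95} + \left(-6 - 4\right) \left(-4\right)\right)^{2} = \left(\frac{1}{-488} - -40\right)^{2} = \left(- \frac{1}{488} + 40\right)^{2} = \left(\frac{19519}{488}\right)^{2} = \frac{380991361}{238144}$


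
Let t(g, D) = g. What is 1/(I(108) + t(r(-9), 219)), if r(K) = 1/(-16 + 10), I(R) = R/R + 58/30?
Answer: 30/83 ≈ 0.36145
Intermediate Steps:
I(R) = 44/15 (I(R) = 1 + 58*(1/30) = 1 + 29/15 = 44/15)
r(K) = -⅙ (r(K) = 1/(-6) = -⅙)
1/(I(108) + t(r(-9), 219)) = 1/(44/15 - ⅙) = 1/(83/30) = 30/83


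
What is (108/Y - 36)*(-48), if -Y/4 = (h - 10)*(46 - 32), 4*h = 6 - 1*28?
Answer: 373680/217 ≈ 1722.0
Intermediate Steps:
h = -11/2 (h = (6 - 1*28)/4 = (6 - 28)/4 = (¼)*(-22) = -11/2 ≈ -5.5000)
Y = 868 (Y = -4*(-11/2 - 10)*(46 - 32) = -(-62)*14 = -4*(-217) = 868)
(108/Y - 36)*(-48) = (108/868 - 36)*(-48) = (108*(1/868) - 36)*(-48) = (27/217 - 36)*(-48) = -7785/217*(-48) = 373680/217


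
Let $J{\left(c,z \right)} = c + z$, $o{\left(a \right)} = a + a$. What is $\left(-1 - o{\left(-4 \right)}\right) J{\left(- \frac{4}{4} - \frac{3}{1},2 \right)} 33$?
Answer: $-462$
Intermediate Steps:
$o{\left(a \right)} = 2 a$
$\left(-1 - o{\left(-4 \right)}\right) J{\left(- \frac{4}{4} - \frac{3}{1},2 \right)} 33 = \left(-1 - 2 \left(-4\right)\right) \left(\left(- \frac{4}{4} - \frac{3}{1}\right) + 2\right) 33 = \left(-1 - -8\right) \left(\left(\left(-4\right) \frac{1}{4} - 3\right) + 2\right) 33 = \left(-1 + 8\right) \left(\left(-1 - 3\right) + 2\right) 33 = 7 \left(-4 + 2\right) 33 = 7 \left(-2\right) 33 = \left(-14\right) 33 = -462$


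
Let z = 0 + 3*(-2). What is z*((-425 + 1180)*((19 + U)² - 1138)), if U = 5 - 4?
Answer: 3343140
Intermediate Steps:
U = 1
z = -6 (z = 0 - 6 = -6)
z*((-425 + 1180)*((19 + U)² - 1138)) = -6*(-425 + 1180)*((19 + 1)² - 1138) = -4530*(20² - 1138) = -4530*(400 - 1138) = -4530*(-738) = -6*(-557190) = 3343140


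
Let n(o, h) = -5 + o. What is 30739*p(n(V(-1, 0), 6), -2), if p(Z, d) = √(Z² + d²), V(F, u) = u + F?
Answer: 61478*√10 ≈ 1.9441e+5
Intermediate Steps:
V(F, u) = F + u
30739*p(n(V(-1, 0), 6), -2) = 30739*√((-5 + (-1 + 0))² + (-2)²) = 30739*√((-5 - 1)² + 4) = 30739*√((-6)² + 4) = 30739*√(36 + 4) = 30739*√40 = 30739*(2*√10) = 61478*√10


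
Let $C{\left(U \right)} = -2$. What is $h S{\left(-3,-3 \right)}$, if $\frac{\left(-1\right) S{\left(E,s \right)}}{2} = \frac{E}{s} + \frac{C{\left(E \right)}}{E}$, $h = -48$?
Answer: $160$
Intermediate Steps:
$S{\left(E,s \right)} = \frac{4}{E} - \frac{2 E}{s}$ ($S{\left(E,s \right)} = - 2 \left(\frac{E}{s} - \frac{2}{E}\right) = - 2 \left(- \frac{2}{E} + \frac{E}{s}\right) = \frac{4}{E} - \frac{2 E}{s}$)
$h S{\left(-3,-3 \right)} = - 48 \left(\frac{4}{-3} - - \frac{6}{-3}\right) = - 48 \left(4 \left(- \frac{1}{3}\right) - \left(-6\right) \left(- \frac{1}{3}\right)\right) = - 48 \left(- \frac{4}{3} - 2\right) = \left(-48\right) \left(- \frac{10}{3}\right) = 160$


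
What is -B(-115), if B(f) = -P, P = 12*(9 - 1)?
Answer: 96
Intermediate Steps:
P = 96 (P = 12*8 = 96)
B(f) = -96 (B(f) = -1*96 = -96)
-B(-115) = -1*(-96) = 96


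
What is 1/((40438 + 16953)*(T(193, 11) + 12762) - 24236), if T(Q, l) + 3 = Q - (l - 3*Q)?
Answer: 1/775902084 ≈ 1.2888e-9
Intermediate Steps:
T(Q, l) = -3 - l + 4*Q (T(Q, l) = -3 + (Q - (l - 3*Q)) = -3 + (Q + (-l + 3*Q)) = -3 + (-l + 4*Q) = -3 - l + 4*Q)
1/((40438 + 16953)*(T(193, 11) + 12762) - 24236) = 1/((40438 + 16953)*((-3 - 1*11 + 4*193) + 12762) - 24236) = 1/(57391*((-3 - 11 + 772) + 12762) - 24236) = 1/(57391*(758 + 12762) - 24236) = 1/(57391*13520 - 24236) = 1/(775926320 - 24236) = 1/775902084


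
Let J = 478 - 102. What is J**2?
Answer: 141376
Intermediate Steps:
J = 376
J**2 = 376**2 = 141376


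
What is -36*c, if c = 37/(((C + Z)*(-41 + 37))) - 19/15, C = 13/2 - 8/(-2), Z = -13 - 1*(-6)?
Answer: 4926/35 ≈ 140.74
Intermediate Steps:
Z = -7 (Z = -13 + 6 = -7)
C = 21/2 (C = 13*(½) - 8*(-½) = 13/2 + 4 = 21/2 ≈ 10.500)
c = -821/210 (c = 37/(((21/2 - 7)*(-41 + 37))) - 19/15 = 37/(((7/2)*(-4))) - 19*1/15 = 37/(-14) - 19/15 = 37*(-1/14) - 19/15 = -37/14 - 19/15 = -821/210 ≈ -3.9095)
-36*c = -36*(-821/210) = 4926/35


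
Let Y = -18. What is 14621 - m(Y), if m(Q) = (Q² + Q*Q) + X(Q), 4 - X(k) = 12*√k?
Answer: 13969 + 36*I*√2 ≈ 13969.0 + 50.912*I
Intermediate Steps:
X(k) = 4 - 12*√k
m(Q) = 4 - 12*√Q + 2*Q² (m(Q) = (Q² + Q*Q) + (4 - 12*√Q) = (Q² + Q²) + (4 - 12*√Q) = 2*Q² + (4 - 12*√Q) = 4 - 12*√Q + 2*Q²)
14621 - m(Y) = 14621 - (4 - 36*I*√2 + 2*(-18)²) = 14621 - (4 - 36*I*√2 + 2*324) = 14621 - (4 - 36*I*√2 + 648) = 14621 - (652 - 36*I*√2) = 14621 + (-652 + 36*I*√2) = 13969 + 36*I*√2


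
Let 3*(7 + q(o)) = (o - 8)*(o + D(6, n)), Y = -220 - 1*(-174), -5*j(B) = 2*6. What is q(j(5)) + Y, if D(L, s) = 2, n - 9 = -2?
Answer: -3871/75 ≈ -51.613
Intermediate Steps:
n = 7 (n = 9 - 2 = 7)
j(B) = -12/5 (j(B) = -2*6/5 = -1/5*12 = -12/5)
Y = -46 (Y = -220 + 174 = -46)
q(o) = -7 + (-8 + o)*(2 + o)/3 (q(o) = -7 + ((o - 8)*(o + 2))/3 = -7 + ((-8 + o)*(2 + o))/3 = -7 + (-8 + o)*(2 + o)/3)
q(j(5)) + Y = (-37/3 - 2*(-12/5) + (-12/5)**2/3) - 46 = (-37/3 + 24/5 + (1/3)*(144/25)) - 46 = (-37/3 + 24/5 + 48/25) - 46 = -421/75 - 46 = -3871/75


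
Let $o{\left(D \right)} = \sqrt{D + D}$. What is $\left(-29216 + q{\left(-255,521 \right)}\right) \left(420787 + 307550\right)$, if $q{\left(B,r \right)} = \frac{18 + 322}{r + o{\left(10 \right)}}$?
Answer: $- \frac{5775463898502252}{271421} - \frac{495269160 \sqrt{5}}{271421} \approx -2.1279 \cdot 10^{10}$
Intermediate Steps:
$o{\left(D \right)} = \sqrt{2} \sqrt{D}$ ($o{\left(D \right)} = \sqrt{2 D} = \sqrt{2} \sqrt{D}$)
$q{\left(B,r \right)} = \frac{340}{r + 2 \sqrt{5}}$ ($q{\left(B,r \right)} = \frac{18 + 322}{r + \sqrt{2} \sqrt{10}} = \frac{340}{r + 2 \sqrt{5}}$)
$\left(-29216 + q{\left(-255,521 \right)}\right) \left(420787 + 307550\right) = \left(-29216 + \frac{340}{521 + 2 \sqrt{5}}\right) \left(420787 + 307550\right) = \left(-29216 + \frac{340}{521 + 2 \sqrt{5}}\right) 728337 = -21279093792 + \frac{247634580}{521 + 2 \sqrt{5}}$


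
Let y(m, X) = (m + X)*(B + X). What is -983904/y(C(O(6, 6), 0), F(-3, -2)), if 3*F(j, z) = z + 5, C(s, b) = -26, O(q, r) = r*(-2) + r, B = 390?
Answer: 983904/9775 ≈ 100.66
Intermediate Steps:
O(q, r) = -r (O(q, r) = -2*r + r = -r)
F(j, z) = 5/3 + z/3 (F(j, z) = (z + 5)/3 = (5 + z)/3 = 5/3 + z/3)
y(m, X) = (390 + X)*(X + m) (y(m, X) = (m + X)*(390 + X) = (X + m)*(390 + X) = (390 + X)*(X + m))
-983904/y(C(O(6, 6), 0), F(-3, -2)) = -983904/((5/3 + (1/3)*(-2))**2 + 390*(5/3 + (1/3)*(-2)) + 390*(-26) + (5/3 + (1/3)*(-2))*(-26)) = -983904/((5/3 - 2/3)**2 + 390*(5/3 - 2/3) - 10140 + (5/3 - 2/3)*(-26)) = -983904/(1**2 + 390*1 - 10140 + 1*(-26)) = -983904/(1 + 390 - 10140 - 26) = -983904/(-9775) = -983904*(-1/9775) = 983904/9775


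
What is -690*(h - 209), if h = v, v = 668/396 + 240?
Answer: -744280/33 ≈ -22554.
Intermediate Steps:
v = 23927/99 (v = 668*(1/396) + 240 = 167/99 + 240 = 23927/99 ≈ 241.69)
h = 23927/99 ≈ 241.69
-690*(h - 209) = -690*(23927/99 - 209) = -690*3236/99 = -744280/33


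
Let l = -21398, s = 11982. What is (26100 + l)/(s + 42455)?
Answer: 4702/54437 ≈ 0.086375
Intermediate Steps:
(26100 + l)/(s + 42455) = (26100 - 21398)/(11982 + 42455) = 4702/54437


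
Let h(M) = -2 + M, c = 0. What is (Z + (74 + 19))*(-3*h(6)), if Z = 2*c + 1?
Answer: -1128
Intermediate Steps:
Z = 1 (Z = 2*0 + 1 = 0 + 1 = 1)
(Z + (74 + 19))*(-3*h(6)) = (1 + (74 + 19))*(-3*(-2 + 6)) = (1 + 93)*(-3*4) = 94*(-12) = -1128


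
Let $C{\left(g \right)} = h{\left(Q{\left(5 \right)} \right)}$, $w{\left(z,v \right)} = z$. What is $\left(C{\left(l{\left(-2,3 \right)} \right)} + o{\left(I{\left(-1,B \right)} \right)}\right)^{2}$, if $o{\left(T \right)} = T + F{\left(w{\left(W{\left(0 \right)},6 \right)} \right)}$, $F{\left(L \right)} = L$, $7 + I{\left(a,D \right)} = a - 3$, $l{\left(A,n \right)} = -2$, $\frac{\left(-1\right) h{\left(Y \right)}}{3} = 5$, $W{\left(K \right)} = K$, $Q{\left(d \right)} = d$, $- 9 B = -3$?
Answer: $676$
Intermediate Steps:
$B = \frac{1}{3}$ ($B = \left(- \frac{1}{9}\right) \left(-3\right) = \frac{1}{3} \approx 0.33333$)
$h{\left(Y \right)} = -15$ ($h{\left(Y \right)} = \left(-3\right) 5 = -15$)
$I{\left(a,D \right)} = -10 + a$ ($I{\left(a,D \right)} = -7 + \left(a - 3\right) = -7 + \left(-3 + a\right) = -10 + a$)
$o{\left(T \right)} = T$ ($o{\left(T \right)} = T + 0 = T$)
$C{\left(g \right)} = -15$
$\left(C{\left(l{\left(-2,3 \right)} \right)} + o{\left(I{\left(-1,B \right)} \right)}\right)^{2} = \left(-15 - 11\right)^{2} = \left(-26\right)^{2} = 676$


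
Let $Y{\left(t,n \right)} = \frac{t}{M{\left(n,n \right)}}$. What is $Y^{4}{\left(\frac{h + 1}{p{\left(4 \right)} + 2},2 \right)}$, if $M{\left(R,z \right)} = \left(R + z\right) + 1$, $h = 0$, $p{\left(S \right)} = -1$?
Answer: $\frac{1}{625} \approx 0.0016$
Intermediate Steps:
$M{\left(R,z \right)} = 1 + R + z$
$Y{\left(t,n \right)} = \frac{t}{1 + 2 n}$ ($Y{\left(t,n \right)} = \frac{t}{1 + n + n} = \frac{t}{1 + 2 n}$)
$Y^{4}{\left(\frac{h + 1}{p{\left(4 \right)} + 2},2 \right)} = \left(\frac{\left(0 + 1\right) \frac{1}{-1 + 2}}{1 + 2 \cdot 2}\right)^{4} = \left(\frac{1 \cdot 1^{-1}}{1 + 4}\right)^{4} = \left(\frac{1 \cdot 1}{5}\right)^{4} = \left(1 \cdot \frac{1}{5}\right)^{4} = \left(\frac{1}{5}\right)^{4} = \frac{1}{625}$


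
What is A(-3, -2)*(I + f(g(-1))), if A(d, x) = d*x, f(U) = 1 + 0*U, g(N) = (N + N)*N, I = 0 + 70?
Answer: 426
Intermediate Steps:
I = 70
g(N) = 2*N² (g(N) = (2*N)*N = 2*N²)
f(U) = 1 (f(U) = 1 + 0 = 1)
A(-3, -2)*(I + f(g(-1))) = (-3*(-2))*(70 + 1) = 6*71 = 426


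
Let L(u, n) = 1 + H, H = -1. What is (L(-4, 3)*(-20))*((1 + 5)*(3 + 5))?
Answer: 0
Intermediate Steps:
L(u, n) = 0 (L(u, n) = 1 - 1 = 0)
(L(-4, 3)*(-20))*((1 + 5)*(3 + 5)) = (0*(-20))*((1 + 5)*(3 + 5)) = 0*(6*8) = 0*48 = 0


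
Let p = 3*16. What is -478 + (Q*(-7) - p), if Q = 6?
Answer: -568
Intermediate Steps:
p = 48
-478 + (Q*(-7) - p) = -478 + (6*(-7) - 1*48) = -478 + (-42 - 48) = -478 - 90 = -568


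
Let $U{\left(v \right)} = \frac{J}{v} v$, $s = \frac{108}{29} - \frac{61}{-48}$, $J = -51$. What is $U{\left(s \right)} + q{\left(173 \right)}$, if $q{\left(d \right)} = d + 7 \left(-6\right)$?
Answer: $80$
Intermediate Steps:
$s = \frac{6953}{1392}$ ($s = 108 \cdot \frac{1}{29} - - \frac{61}{48} = \frac{108}{29} + \frac{61}{48} = \frac{6953}{1392} \approx 4.995$)
$q{\left(d \right)} = -42 + d$ ($q{\left(d \right)} = d - 42 = -42 + d$)
$U{\left(v \right)} = -51$ ($U{\left(v \right)} = - \frac{51}{v} v = -51$)
$U{\left(s \right)} + q{\left(173 \right)} = -51 + \left(-42 + 173\right) = -51 + 131 = 80$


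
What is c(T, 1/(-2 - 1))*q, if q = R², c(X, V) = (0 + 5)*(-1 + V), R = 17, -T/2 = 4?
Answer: -5780/3 ≈ -1926.7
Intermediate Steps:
T = -8 (T = -2*4 = -8)
c(X, V) = -5 + 5*V (c(X, V) = 5*(-1 + V) = -5 + 5*V)
q = 289 (q = 17² = 289)
c(T, 1/(-2 - 1))*q = (-5 + 5/(-2 - 1))*289 = (-5 + 5/(-3))*289 = (-5 + 5*(-⅓))*289 = (-5 - 5/3)*289 = -20/3*289 = -5780/3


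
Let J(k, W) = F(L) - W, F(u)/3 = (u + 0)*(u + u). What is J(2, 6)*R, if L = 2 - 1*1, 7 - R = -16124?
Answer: 0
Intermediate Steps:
R = 16131 (R = 7 - 1*(-16124) = 7 + 16124 = 16131)
L = 1 (L = 2 - 1 = 1)
F(u) = 6*u² (F(u) = 3*((u + 0)*(u + u)) = 3*(u*(2*u)) = 3*(2*u²) = 6*u²)
J(k, W) = 6 - W (J(k, W) = 6*1² - W = 6*1 - W = 6 - W)
J(2, 6)*R = (6 - 1*6)*16131 = (6 - 6)*16131 = 0*16131 = 0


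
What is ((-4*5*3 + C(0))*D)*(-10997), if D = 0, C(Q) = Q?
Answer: 0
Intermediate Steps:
((-4*5*3 + C(0))*D)*(-10997) = ((-4*5*3 + 0)*0)*(-10997) = ((-20*3 + 0)*0)*(-10997) = ((-60 + 0)*0)*(-10997) = -60*0*(-10997) = 0*(-10997) = 0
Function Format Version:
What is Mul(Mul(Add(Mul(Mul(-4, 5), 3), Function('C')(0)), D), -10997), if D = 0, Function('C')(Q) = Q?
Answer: 0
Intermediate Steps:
Mul(Mul(Add(Mul(Mul(-4, 5), 3), Function('C')(0)), D), -10997) = Mul(Mul(Add(Mul(Mul(-4, 5), 3), 0), 0), -10997) = Mul(Mul(Add(Mul(-20, 3), 0), 0), -10997) = Mul(Mul(Add(-60, 0), 0), -10997) = Mul(Mul(-60, 0), -10997) = Mul(0, -10997) = 0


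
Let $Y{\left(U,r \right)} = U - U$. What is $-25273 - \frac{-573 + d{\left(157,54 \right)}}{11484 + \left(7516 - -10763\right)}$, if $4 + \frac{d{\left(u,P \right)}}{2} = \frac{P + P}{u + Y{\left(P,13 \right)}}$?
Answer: $- \frac{118095355942}{4672791} \approx -25273.0$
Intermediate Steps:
$Y{\left(U,r \right)} = 0$
$d{\left(u,P \right)} = -8 + \frac{4 P}{u}$ ($d{\left(u,P \right)} = -8 + 2 \frac{P + P}{u + 0} = -8 + 2 \frac{2 P}{u} = -8 + \frac{4 P}{u}$)
$-25273 - \frac{-573 + d{\left(157,54 \right)}}{11484 + \left(7516 - -10763\right)} = -25273 - \frac{-573 - \left(8 - \frac{216}{157}\right)}{11484 + \left(7516 - -10763\right)} = -25273 - \frac{-573 - \left(8 - \frac{216}{157}\right)}{11484 + \left(7516 + 10763\right)} = -25273 - \frac{-573 + \left(-8 + \frac{216}{157}\right)}{11484 + 18279} = -25273 - \frac{-573 - \frac{1040}{157}}{29763} = -25273 - \left(- \frac{91001}{157}\right) \frac{1}{29763} = -25273 - - \frac{91001}{4672791} = -25273 + \frac{91001}{4672791} = - \frac{118095355942}{4672791}$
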